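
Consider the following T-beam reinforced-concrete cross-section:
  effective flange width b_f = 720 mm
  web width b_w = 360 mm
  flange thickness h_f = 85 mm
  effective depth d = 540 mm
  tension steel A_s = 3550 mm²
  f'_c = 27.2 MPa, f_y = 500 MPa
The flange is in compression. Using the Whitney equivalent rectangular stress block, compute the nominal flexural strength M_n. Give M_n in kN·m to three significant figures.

M_n ≈ 860 kN·m

Tension: T = A_s f_y = 3550 × 500 = 1775000 N.
Try a within the flange: a = T/(0.85 f'_c b_f) = 1775000/(0.85 × 27.2 × 720) = 106.63 mm.
a = 106.63 > h_f = 85 mm: the block extends into the web. Split into flange-overhang and web parts.
C_f = 0.85 f'_c (b_f − b_w) h_f = 0.85 × 27.2 × (720 − 360) × 85 = 707472 N.
Remaining web compression depth: a_w = (T − C_f)/(0.85 f'_c b_w) = (1775000 − 707472)/(0.85 × 27.2 × 360) = 128.26 mm.
M_n = C_f(d − h_f/2) + (T − C_f)(d − a_w/2) = 707472 × (540 − 42.5) + 1067528 × (540 − 64.13) = 351.97 + 508.00 = 859.97 × 10⁶ N·mm.
M_n = 859.97 kN·m.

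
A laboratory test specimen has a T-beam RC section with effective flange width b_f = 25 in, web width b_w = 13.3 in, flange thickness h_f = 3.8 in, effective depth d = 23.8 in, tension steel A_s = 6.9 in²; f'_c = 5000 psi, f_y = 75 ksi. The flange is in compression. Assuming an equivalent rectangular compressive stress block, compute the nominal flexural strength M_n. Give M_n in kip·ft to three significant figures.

Tension: T = A_s f_y = 6.9 × 75 = 517.5 kips.
Try a within the flange: a = T/(0.85 f'_c b_f) = 517.5/(0.85 × 5 × 25) = 4.871 in.
a = 4.871 > h_f = 3.8 in: the block extends into the web. Split into flange-overhang and web parts.
C_f = 0.85 f'_c (b_f − b_w) h_f = 0.85 × 5 × (25 − 13.3) × 3.8 = 189.0 kips.
Remaining web compression depth: a_w = (T − C_f)/(0.85 f'_c b_w) = (517.5 − 189.0)/(0.85 × 5 × 13.3) = 5.812 in.
M_n = C_f(d − h_f/2) + (T − C_f)(d − a_w/2) = 189.0 × (23.8 − 1.9) + 328.5 × (23.8 − 2.906) = 4139.1 + 6863.7 = 11002.8 kip·in.
M_n = 11002.8/12 = 916.90 kip·ft.

M_n ≈ 917 kip·ft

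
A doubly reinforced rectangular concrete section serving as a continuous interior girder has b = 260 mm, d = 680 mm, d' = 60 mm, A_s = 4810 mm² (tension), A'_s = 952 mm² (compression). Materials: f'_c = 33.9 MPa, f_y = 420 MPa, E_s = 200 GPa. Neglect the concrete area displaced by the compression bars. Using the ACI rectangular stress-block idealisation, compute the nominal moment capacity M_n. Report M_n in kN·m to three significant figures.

Assume both tension and compression steel yield.
Net tension couple steel: A_s − A'_s = 3858 mm².
a = (A_s − A'_s) f_y / (0.85 f'_c b) = 1620360/(0.85 × 33.9 × 260) = 216.28 mm.
c = a/β₁ = 216.28/0.808 = 267.67 mm; ε'_s = 0.003(c − d')/c = 0.0023 ≥ f_y/E_s = 0.0021, so compression steel does yield.
M_n = (A_s − A'_s) f_y (d − a/2) + A'_s f_y (d − d') = [1620360 × (680 − 108.14) + 399840 × (680 − 60)] × 10⁻⁶ = 926.62 + 247.90 = 1174.52 kN·m.

M_n ≈ 1170 kN·m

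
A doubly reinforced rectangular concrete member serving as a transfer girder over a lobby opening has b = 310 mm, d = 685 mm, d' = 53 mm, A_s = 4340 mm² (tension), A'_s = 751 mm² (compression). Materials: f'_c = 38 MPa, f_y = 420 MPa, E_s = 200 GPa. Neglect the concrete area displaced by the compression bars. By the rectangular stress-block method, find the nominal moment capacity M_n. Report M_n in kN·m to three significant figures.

Assume both tension and compression steel yield.
Net tension couple steel: A_s − A'_s = 3589 mm².
a = (A_s − A'_s) f_y / (0.85 f'_c b) = 1507380/(0.85 × 38 × 310) = 150.54 mm.
c = a/β₁ = 150.54/0.779 = 193.25 mm; ε'_s = 0.003(c − d')/c = 0.0022 ≥ f_y/E_s = 0.0021, so compression steel does yield.
M_n = (A_s − A'_s) f_y (d − a/2) + A'_s f_y (d − d') = [1507380 × (685 − 75.27) + 315420 × (685 − 53)] × 10⁻⁶ = 919.09 + 199.35 = 1118.44 kN·m.

M_n ≈ 1120 kN·m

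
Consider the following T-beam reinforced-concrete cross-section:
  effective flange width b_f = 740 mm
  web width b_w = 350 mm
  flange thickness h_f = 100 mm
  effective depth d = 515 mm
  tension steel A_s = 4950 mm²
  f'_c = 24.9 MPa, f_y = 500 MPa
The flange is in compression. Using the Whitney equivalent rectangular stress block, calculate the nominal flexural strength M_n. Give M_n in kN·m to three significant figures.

Tension: T = A_s f_y = 4950 × 500 = 2475000 N.
Try a within the flange: a = T/(0.85 f'_c b_f) = 2475000/(0.85 × 24.9 × 740) = 158.02 mm.
a = 158.02 > h_f = 100 mm: the block extends into the web. Split into flange-overhang and web parts.
C_f = 0.85 f'_c (b_f − b_w) h_f = 0.85 × 24.9 × (740 − 350) × 100 = 825435 N.
Remaining web compression depth: a_w = (T − C_f)/(0.85 f'_c b_w) = (2475000 − 825435)/(0.85 × 24.9 × 350) = 222.68 mm.
M_n = C_f(d − h_f/2) + (T − C_f)(d − a_w/2) = 825435 × (515 − 50) + 1649565 × (515 − 111.34) = 383.83 + 665.86 = 1049.69 × 10⁶ N·mm.
M_n = 1049.69 kN·m.

M_n ≈ 1050 kN·m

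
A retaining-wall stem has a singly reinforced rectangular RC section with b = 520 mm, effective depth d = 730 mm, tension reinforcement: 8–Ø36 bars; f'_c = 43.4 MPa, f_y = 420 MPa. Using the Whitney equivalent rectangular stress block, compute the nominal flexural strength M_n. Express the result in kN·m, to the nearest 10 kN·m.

M_n ≈ 2190 kN·m

A_s = 8 × 1018 = 8144 mm².
T = A_s f_y = 8144 × 420 = 3420480 N = 3420.48 kN.
From C = T: a = T/(0.85 f'_c b) = 3420480/(0.85 × 43.4 × 520) = 178.31 mm.
M_n = T(d − a/2) = 3420.48 kN × (730 − 89.155) mm = 2192.00 kN·m.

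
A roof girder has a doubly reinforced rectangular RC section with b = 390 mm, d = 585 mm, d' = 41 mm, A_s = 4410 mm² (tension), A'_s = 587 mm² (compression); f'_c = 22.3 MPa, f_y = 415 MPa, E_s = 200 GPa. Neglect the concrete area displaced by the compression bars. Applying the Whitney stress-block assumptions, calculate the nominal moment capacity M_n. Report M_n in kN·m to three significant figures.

M_n ≈ 890 kN·m

Assume both tension and compression steel yield.
Net tension couple steel: A_s − A'_s = 3823 mm².
a = (A_s − A'_s) f_y / (0.85 f'_c b) = 1586545/(0.85 × 22.3 × 390) = 214.62 mm.
c = a/β₁ = 214.62/0.85 = 252.49 mm; ε'_s = 0.003(c − d')/c = 0.0025 ≥ f_y/E_s = 0.0021, so compression steel does yield.
M_n = (A_s − A'_s) f_y (d − a/2) + A'_s f_y (d − d') = [1586545 × (585 − 107.31) + 243605 × (585 − 41)] × 10⁻⁶ = 757.88 + 132.52 = 890.40 kN·m.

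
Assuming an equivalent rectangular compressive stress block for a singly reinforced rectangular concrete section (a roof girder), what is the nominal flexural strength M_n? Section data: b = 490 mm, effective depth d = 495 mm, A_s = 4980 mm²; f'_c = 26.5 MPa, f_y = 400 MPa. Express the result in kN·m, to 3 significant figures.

M_n ≈ 806 kN·m

T = A_s f_y = 4980 × 400 = 1992000 N = 1992 kN.
From C = T: a = T/(0.85 f'_c b) = 1992000/(0.85 × 26.5 × 490) = 180.48 mm.
M_n = T(d − a/2) = 1992 kN × (495 − 90.24) mm = 806.28 kN·m.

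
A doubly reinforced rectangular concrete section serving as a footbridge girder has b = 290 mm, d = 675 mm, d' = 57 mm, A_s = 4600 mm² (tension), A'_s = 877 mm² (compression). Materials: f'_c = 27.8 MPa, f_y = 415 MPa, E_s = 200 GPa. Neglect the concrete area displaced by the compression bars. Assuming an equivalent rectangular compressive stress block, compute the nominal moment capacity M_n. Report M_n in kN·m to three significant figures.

M_n ≈ 1090 kN·m

Assume both tension and compression steel yield.
Net tension couple steel: A_s − A'_s = 3723 mm².
a = (A_s − A'_s) f_y / (0.85 f'_c b) = 1545045/(0.85 × 27.8 × 290) = 225.47 mm.
c = a/β₁ = 225.47/0.85 = 265.26 mm; ε'_s = 0.003(c − d')/c = 0.0024 ≥ f_y/E_s = 0.0021, so compression steel does yield.
M_n = (A_s − A'_s) f_y (d − a/2) + A'_s f_y (d − d') = [1545045 × (675 − 112.735) + 363955 × (675 − 57)] × 10⁻⁶ = 868.72 + 224.92 = 1093.64 kN·m.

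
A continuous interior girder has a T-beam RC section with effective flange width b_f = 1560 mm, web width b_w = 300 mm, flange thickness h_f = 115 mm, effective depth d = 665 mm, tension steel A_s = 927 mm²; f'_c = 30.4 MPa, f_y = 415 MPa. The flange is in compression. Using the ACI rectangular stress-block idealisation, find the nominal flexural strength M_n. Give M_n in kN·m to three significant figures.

M_n ≈ 254 kN·m

Tension: T = A_s f_y = 927 × 415 = 384705 N.
Try a within the flange: a = T/(0.85 f'_c b_f) = 384705/(0.85 × 30.4 × 1560) = 9.54 mm.
Since a = 9.54 ≤ h_f = 115 mm, the stress block lies entirely in the flange; analyse as a rectangular beam of width b_f.
M_n = T(d − a/2) = 384705 × (665 − 4.77) = 253.99 × 10⁶ N·mm.
M_n = 253.99 kN·m.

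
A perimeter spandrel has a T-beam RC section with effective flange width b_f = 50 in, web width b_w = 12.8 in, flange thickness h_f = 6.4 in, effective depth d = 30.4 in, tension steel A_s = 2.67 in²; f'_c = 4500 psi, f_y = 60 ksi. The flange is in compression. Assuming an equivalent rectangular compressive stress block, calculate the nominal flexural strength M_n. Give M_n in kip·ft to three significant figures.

M_n ≈ 400 kip·ft

Tension: T = A_s f_y = 2.67 × 60 = 160.2 kips.
Try a within the flange: a = T/(0.85 f'_c b_f) = 160.2/(0.85 × 4.5 × 50) = 0.838 in.
Since a = 0.838 ≤ h_f = 6.4 in, the stress block lies entirely in the flange; analyse as a rectangular beam of width b_f.
M_n = T(d − a/2) = 160.2 × (30.4 − 0.419) = 4803.0 kip·in.
M_n = 4803.0/12 = 400.25 kip·ft.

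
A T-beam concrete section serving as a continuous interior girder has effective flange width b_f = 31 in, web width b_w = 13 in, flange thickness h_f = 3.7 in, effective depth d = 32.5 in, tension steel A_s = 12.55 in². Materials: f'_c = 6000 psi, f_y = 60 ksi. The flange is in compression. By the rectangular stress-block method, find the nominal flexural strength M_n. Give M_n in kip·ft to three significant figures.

M_n ≈ 1880 kip·ft

Tension: T = A_s f_y = 12.55 × 60 = 753 kips.
Try a within the flange: a = T/(0.85 f'_c b_f) = 753/(0.85 × 6 × 31) = 4.763 in.
a = 4.763 > h_f = 3.7 in: the block extends into the web. Split into flange-overhang and web parts.
C_f = 0.85 f'_c (b_f − b_w) h_f = 0.85 × 6 × (31 − 13) × 3.7 = 339.7 kips.
Remaining web compression depth: a_w = (T − C_f)/(0.85 f'_c b_w) = (753 − 339.7)/(0.85 × 6 × 13) = 6.234 in.
M_n = C_f(d − h_f/2) + (T − C_f)(d − a_w/2) = 339.7 × (32.5 − 1.85) + 413.3 × (32.5 − 3.117) = 10411.8 + 12144.0 = 22555.8 kip·in.
M_n = 22555.8/12 = 1879.65 kip·ft.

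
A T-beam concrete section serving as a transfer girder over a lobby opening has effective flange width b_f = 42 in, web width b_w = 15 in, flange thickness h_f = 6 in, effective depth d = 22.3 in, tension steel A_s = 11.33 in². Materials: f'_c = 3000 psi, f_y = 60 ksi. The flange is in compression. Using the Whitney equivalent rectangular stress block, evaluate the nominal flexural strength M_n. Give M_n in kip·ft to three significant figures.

M_n ≈ 1080 kip·ft

Tension: T = A_s f_y = 11.33 × 60 = 679.8 kips.
Try a within the flange: a = T/(0.85 f'_c b_f) = 679.8/(0.85 × 3 × 42) = 6.347 in.
a = 6.347 > h_f = 6 in: the block extends into the web. Split into flange-overhang and web parts.
C_f = 0.85 f'_c (b_f − b_w) h_f = 0.85 × 3 × (42 − 15) × 6 = 413.1 kips.
Remaining web compression depth: a_w = (T − C_f)/(0.85 f'_c b_w) = (679.8 − 413.1)/(0.85 × 3 × 15) = 6.973 in.
M_n = C_f(d − h_f/2) + (T − C_f)(d − a_w/2) = 413.1 × (22.3 − 3) + 266.7 × (22.3 − 3.4865) = 7972.8 + 5017.6 = 12990.4 kip·in.
M_n = 12990.4/12 = 1082.53 kip·ft.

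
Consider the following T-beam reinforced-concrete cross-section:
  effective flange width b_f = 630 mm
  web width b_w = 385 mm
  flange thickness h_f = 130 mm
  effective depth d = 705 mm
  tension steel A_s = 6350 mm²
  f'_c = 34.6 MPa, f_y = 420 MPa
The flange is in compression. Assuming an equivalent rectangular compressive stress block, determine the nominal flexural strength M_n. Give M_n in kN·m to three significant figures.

M_n ≈ 1690 kN·m

Tension: T = A_s f_y = 6350 × 420 = 2667000 N.
Try a within the flange: a = T/(0.85 f'_c b_f) = 2667000/(0.85 × 34.6 × 630) = 143.94 mm.
a = 143.94 > h_f = 130 mm: the block extends into the web. Split into flange-overhang and web parts.
C_f = 0.85 f'_c (b_f − b_w) h_f = 0.85 × 34.6 × (630 − 385) × 130 = 936709 N.
Remaining web compression depth: a_w = (T − C_f)/(0.85 f'_c b_w) = (2667000 − 936709)/(0.85 × 34.6 × 385) = 152.81 mm.
M_n = C_f(d − h_f/2) + (T − C_f)(d − a_w/2) = 936709 × (705 − 65) + 1730291 × (705 − 76.405) = 599.49 + 1087.65 = 1687.14 × 10⁶ N·mm.
M_n = 1687.14 kN·m.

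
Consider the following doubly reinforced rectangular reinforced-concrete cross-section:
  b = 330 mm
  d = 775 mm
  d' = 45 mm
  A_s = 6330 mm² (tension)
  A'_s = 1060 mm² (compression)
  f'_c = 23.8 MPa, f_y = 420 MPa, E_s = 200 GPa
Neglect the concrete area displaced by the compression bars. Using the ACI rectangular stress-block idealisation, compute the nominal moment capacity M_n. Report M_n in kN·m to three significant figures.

M_n ≈ 1670 kN·m

Assume both tension and compression steel yield.
Net tension couple steel: A_s − A'_s = 5270 mm².
a = (A_s − A'_s) f_y / (0.85 f'_c b) = 2213400/(0.85 × 23.8 × 330) = 331.55 mm.
c = a/β₁ = 331.55/0.85 = 390.06 mm; ε'_s = 0.003(c − d')/c = 0.0027 ≥ f_y/E_s = 0.0021, so compression steel does yield.
M_n = (A_s − A'_s) f_y (d − a/2) + A'_s f_y (d − d') = [2213400 × (775 − 165.775) + 445200 × (775 − 45)] × 10⁻⁶ = 1348.46 + 325.00 = 1673.46 kN·m.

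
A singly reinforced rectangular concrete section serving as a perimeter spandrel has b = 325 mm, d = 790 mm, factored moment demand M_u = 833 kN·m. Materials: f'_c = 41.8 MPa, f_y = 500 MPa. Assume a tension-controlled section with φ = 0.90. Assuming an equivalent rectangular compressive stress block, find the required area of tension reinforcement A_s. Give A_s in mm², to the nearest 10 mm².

M_n = M_u/φ = 833/0.90 = 925.556 kN·m.
With M_n = 0.85 f'_c a b (d − a/2), solve the quadratic for a:
a = d − √(d² − 2M_n/(0.85 f'_c b)) = 790 − √(790² − 2 × 925.556×10⁶/(0.85 × 41.8 × 325)) = 108.98 mm.
A_s = 0.85 f'_c a b / f_y = 0.85 × 41.8 × 108.98 × 325 / 500 = 2516.8 mm².

A_s ≈ 2520 mm²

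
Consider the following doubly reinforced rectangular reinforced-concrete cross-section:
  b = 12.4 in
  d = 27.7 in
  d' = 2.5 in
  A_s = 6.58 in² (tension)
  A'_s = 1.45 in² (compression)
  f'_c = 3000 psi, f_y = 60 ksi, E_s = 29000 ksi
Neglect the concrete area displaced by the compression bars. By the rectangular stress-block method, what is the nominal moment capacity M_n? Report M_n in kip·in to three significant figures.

M_n ≈ 9220 kip·in

Assume both steels yield.
a = (A_s − A'_s) f_y/(0.85 f'_c b) = (6.58 − 1.45) × 60/(0.85 × 3 × 12.4) = 9.734 in.
c = a/β₁ = 9.734/0.85 = 11.452 in; ε'_s = 0.003(c − d')/c = 0.0023 ≥ ε_y = 0.0021, so the compression steel yields.
M_n = (A_s − A'_s) f_y (d − a/2) + A'_s f_y (d − d') = 307.8 × (27.7 − 4.867) + 87 × (27.7 − 2.5) = 7028.0 + 2192.4 = 9220.4 kip·in.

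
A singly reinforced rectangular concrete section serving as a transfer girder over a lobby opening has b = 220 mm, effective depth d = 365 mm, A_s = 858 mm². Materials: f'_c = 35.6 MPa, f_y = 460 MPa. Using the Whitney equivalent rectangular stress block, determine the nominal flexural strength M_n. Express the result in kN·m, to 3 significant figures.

T = A_s f_y = 858 × 460 = 394680 N = 394.68 kN.
From C = T: a = T/(0.85 f'_c b) = 394680/(0.85 × 35.6 × 220) = 59.29 mm.
M_n = T(d − a/2) = 394.68 kN × (365 − 29.645) mm = 132.36 kN·m.

M_n ≈ 132 kN·m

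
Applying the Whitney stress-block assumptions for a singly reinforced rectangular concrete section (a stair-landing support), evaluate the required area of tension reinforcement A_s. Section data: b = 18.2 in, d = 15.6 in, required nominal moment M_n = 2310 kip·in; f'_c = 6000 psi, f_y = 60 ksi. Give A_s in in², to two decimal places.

From M_n = 0.85 f'_c a b (d − a/2):
a = d − √(d² − 2M_n/(0.85 f'_c b)) = 15.6 − √(15.6² − 2 × 2310/(0.85 × 6 × 18.2)) = 1.686 in.
A_s = 0.85 f'_c a b / f_y = 0.85 × 6 × 1.686 × 18.2 / 60 = 2.608 in².

A_s ≈ 2.61 in²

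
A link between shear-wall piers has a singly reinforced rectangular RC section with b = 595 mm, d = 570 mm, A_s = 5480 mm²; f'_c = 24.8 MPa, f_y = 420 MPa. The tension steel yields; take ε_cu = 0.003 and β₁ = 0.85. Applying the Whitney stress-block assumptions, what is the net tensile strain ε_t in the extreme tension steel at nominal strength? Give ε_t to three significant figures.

a = A_s f_y/(0.85 f'_c b) = 183.50 mm.
β₁ = 0.85, so c = a/β₁ = 183.50/0.85 = 215.88 mm.
From the linear strain diagram with ε_cu = 0.003: ε_t = 0.003 (d − c)/c = 0.003 × (570 − 215.88)/215.88 = 0.00492.
ε_t is between 0.004 and 0.005 — transition zone.

ε_t ≈ 0.00492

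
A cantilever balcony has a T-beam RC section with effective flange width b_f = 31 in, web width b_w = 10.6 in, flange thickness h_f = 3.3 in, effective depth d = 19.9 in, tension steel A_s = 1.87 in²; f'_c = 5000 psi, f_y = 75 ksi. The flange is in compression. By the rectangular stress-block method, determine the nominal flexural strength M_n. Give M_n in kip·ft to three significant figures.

Tension: T = A_s f_y = 1.87 × 75 = 140.25 kips.
Try a within the flange: a = T/(0.85 f'_c b_f) = 140.25/(0.85 × 5 × 31) = 1.065 in.
Since a = 1.065 ≤ h_f = 3.3 in, the stress block lies entirely in the flange; analyse as a rectangular beam of width b_f.
M_n = T(d − a/2) = 140.25 × (19.9 − 0.5325) = 2716.3 kip·in.
M_n = 2716.3/12 = 226.36 kip·ft.

M_n ≈ 226 kip·ft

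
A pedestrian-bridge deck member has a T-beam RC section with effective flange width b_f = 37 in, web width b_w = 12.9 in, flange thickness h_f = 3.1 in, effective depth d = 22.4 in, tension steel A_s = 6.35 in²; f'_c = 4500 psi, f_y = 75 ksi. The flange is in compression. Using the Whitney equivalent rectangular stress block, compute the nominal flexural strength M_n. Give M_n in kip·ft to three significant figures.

Tension: T = A_s f_y = 6.35 × 75 = 476.25 kips.
Try a within the flange: a = T/(0.85 f'_c b_f) = 476.25/(0.85 × 4.5 × 37) = 3.365 in.
a = 3.365 > h_f = 3.1 in: the block extends into the web. Split into flange-overhang and web parts.
C_f = 0.85 f'_c (b_f − b_w) h_f = 0.85 × 4.5 × (37 − 12.9) × 3.1 = 285.8 kips.
Remaining web compression depth: a_w = (T − C_f)/(0.85 f'_c b_w) = (476.25 − 285.8)/(0.85 × 4.5 × 12.9) = 3.860 in.
M_n = C_f(d − h_f/2) + (T − C_f)(d − a_w/2) = 285.8 × (22.4 − 1.55) + 190.45 × (22.4 − 1.93) = 5958.9 + 3898.5 = 9857.4 kip·in.
M_n = 9857.4/12 = 821.45 kip·ft.

M_n ≈ 821 kip·ft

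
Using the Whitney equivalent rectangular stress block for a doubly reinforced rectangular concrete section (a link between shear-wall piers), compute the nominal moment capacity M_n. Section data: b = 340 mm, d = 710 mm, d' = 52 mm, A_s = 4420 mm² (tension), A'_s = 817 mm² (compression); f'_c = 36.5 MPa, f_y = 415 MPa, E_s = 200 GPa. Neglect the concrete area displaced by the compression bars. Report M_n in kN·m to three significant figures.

M_n ≈ 1180 kN·m

Assume both tension and compression steel yield.
Net tension couple steel: A_s − A'_s = 3603 mm².
a = (A_s − A'_s) f_y / (0.85 f'_c b) = 1495245/(0.85 × 36.5 × 340) = 141.75 mm.
c = a/β₁ = 141.75/0.789 = 179.66 mm; ε'_s = 0.003(c − d')/c = 0.0021 ≥ f_y/E_s = 0.0021, so compression steel does yield.
M_n = (A_s − A'_s) f_y (d − a/2) + A'_s f_y (d − d') = [1495245 × (710 − 70.875) + 339055 × (710 − 52)] × 10⁻⁶ = 955.65 + 223.10 = 1178.75 kN·m.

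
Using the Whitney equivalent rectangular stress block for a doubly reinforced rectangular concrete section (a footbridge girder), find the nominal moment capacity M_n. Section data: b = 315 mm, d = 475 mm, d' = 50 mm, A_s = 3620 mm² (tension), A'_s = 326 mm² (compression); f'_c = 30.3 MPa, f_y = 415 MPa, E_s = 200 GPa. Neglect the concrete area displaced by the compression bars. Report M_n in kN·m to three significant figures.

Assume both tension and compression steel yield.
Net tension couple steel: A_s − A'_s = 3294 mm².
a = (A_s − A'_s) f_y / (0.85 f'_c b) = 1367010/(0.85 × 30.3 × 315) = 168.50 mm.
c = a/β₁ = 168.50/0.834 = 202.04 mm; ε'_s = 0.003(c − d')/c = 0.0023 ≥ f_y/E_s = 0.0021, so compression steel does yield.
M_n = (A_s − A'_s) f_y (d − a/2) + A'_s f_y (d − d') = [1367010 × (475 − 84.25) + 135290 × (475 − 50)] × 10⁻⁶ = 534.16 + 57.50 = 591.66 kN·m.

M_n ≈ 592 kN·m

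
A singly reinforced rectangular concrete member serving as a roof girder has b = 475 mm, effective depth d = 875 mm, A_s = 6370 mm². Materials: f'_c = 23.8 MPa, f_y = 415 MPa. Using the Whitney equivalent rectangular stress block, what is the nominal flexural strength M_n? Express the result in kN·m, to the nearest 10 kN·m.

M_n ≈ 1950 kN·m

T = A_s f_y = 6370 × 415 = 2643550 N = 2643.55 kN.
From C = T: a = T/(0.85 f'_c b) = 2643550/(0.85 × 23.8 × 475) = 275.10 mm.
M_n = T(d − a/2) = 2643.55 kN × (875 − 137.55) mm = 1949.49 kN·m.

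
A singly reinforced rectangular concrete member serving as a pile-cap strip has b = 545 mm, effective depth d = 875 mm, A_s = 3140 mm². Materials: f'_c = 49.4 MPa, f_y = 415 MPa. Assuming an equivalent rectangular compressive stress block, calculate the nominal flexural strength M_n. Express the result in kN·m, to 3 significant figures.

M_n ≈ 1100 kN·m

T = A_s f_y = 3140 × 415 = 1303100 N = 1303.1 kN.
From C = T: a = T/(0.85 f'_c b) = 1303100/(0.85 × 49.4 × 545) = 56.94 mm.
M_n = T(d − a/2) = 1303.1 kN × (875 − 28.47) mm = 1103.11 kN·m.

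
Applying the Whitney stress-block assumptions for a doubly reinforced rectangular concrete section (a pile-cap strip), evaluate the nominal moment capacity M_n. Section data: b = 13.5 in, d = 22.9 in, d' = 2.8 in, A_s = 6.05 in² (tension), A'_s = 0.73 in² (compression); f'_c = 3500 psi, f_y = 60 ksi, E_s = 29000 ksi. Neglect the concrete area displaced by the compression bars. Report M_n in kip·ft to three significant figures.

M_n ≈ 577 kip·ft

Assume both steels yield.
a = (A_s − A'_s) f_y/(0.85 f'_c b) = (6.05 − 0.73) × 60/(0.85 × 3.5 × 13.5) = 7.948 in.
c = a/β₁ = 7.948/0.85 = 9.351 in; ε'_s = 0.003(c − d')/c = 0.0021 ≥ ε_y = 0.0021, so the compression steel yields.
M_n = (A_s − A'_s) f_y (d − a/2) + A'_s f_y (d − d') = 319.2 × (22.9 − 3.974) + 43.8 × (22.9 − 2.8) = 6041.2 + 880.4 = 6921.6 kip·in = 6921.6/12 = 576.80 kip·ft.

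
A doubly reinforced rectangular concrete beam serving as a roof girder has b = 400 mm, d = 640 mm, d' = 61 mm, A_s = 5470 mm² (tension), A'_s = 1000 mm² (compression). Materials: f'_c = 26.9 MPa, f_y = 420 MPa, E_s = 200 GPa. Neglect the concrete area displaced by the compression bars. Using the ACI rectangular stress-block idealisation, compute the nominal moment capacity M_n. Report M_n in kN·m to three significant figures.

Assume both tension and compression steel yield.
Net tension couple steel: A_s − A'_s = 4470 mm².
a = (A_s − A'_s) f_y / (0.85 f'_c b) = 1877400/(0.85 × 26.9 × 400) = 205.27 mm.
c = a/β₁ = 205.27/0.85 = 241.49 mm; ε'_s = 0.003(c − d')/c = 0.0022 ≥ f_y/E_s = 0.0021, so compression steel does yield.
M_n = (A_s − A'_s) f_y (d − a/2) + A'_s f_y (d − d') = [1877400 × (640 − 102.635) + 420000 × (640 − 61)] × 10⁻⁶ = 1008.85 + 243.18 = 1252.03 kN·m.

M_n ≈ 1250 kN·m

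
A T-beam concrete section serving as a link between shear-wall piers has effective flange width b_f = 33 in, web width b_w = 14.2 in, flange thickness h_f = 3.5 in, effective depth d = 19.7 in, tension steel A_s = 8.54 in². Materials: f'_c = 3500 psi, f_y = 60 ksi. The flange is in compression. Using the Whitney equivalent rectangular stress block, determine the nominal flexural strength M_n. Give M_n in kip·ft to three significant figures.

Tension: T = A_s f_y = 8.54 × 60 = 512.4 kips.
Try a within the flange: a = T/(0.85 f'_c b_f) = 512.4/(0.85 × 3.5 × 33) = 5.219 in.
a = 5.219 > h_f = 3.5 in: the block extends into the web. Split into flange-overhang and web parts.
C_f = 0.85 f'_c (b_f − b_w) h_f = 0.85 × 3.5 × (33 − 14.2) × 3.5 = 195.8 kips.
Remaining web compression depth: a_w = (T − C_f)/(0.85 f'_c b_w) = (512.4 − 195.8)/(0.85 × 3.5 × 14.2) = 7.494 in.
M_n = C_f(d − h_f/2) + (T − C_f)(d − a_w/2) = 195.8 × (19.7 − 1.75) + 316.6 × (19.7 − 3.747) = 3514.6 + 5050.7 = 8565.3 kip·in.
M_n = 8565.3/12 = 713.78 kip·ft.

M_n ≈ 714 kip·ft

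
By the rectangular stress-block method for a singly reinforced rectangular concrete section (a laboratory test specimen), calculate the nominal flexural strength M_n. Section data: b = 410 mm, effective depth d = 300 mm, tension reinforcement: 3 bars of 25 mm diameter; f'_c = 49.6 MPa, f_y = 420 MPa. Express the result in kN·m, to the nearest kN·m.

A_s = 3 × 491 = 1473 mm².
T = A_s f_y = 1473 × 420 = 618660 N = 618.66 kN.
From C = T: a = T/(0.85 f'_c b) = 618660/(0.85 × 49.6 × 410) = 35.79 mm.
M_n = T(d − a/2) = 618.66 kN × (300 − 17.895) mm = 174.53 kN·m.

M_n ≈ 175 kN·m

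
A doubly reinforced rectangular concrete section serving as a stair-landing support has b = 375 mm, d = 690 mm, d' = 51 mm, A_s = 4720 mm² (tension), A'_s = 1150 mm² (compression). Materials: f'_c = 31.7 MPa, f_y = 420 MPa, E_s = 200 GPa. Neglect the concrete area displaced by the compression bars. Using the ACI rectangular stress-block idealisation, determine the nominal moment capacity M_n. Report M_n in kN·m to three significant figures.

Assume both tension and compression steel yield.
Net tension couple steel: A_s − A'_s = 3570 mm².
a = (A_s − A'_s) f_y / (0.85 f'_c b) = 1499400/(0.85 × 31.7 × 375) = 148.39 mm.
c = a/β₁ = 148.39/0.824 = 180.08 mm; ε'_s = 0.003(c − d')/c = 0.0022 ≥ f_y/E_s = 0.0021, so compression steel does yield.
M_n = (A_s − A'_s) f_y (d − a/2) + A'_s f_y (d − d') = [1499400 × (690 − 74.195) + 483000 × (690 − 51)] × 10⁻⁶ = 923.34 + 308.64 = 1231.98 kN·m.

M_n ≈ 1230 kN·m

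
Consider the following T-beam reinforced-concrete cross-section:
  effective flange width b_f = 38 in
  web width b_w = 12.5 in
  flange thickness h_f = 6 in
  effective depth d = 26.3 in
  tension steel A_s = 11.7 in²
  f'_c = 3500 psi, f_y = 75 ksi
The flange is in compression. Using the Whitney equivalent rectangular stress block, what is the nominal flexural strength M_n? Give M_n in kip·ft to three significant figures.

Tension: T = A_s f_y = 11.7 × 75 = 877.5 kips.
Try a within the flange: a = T/(0.85 f'_c b_f) = 877.5/(0.85 × 3.5 × 38) = 7.762 in.
a = 7.762 > h_f = 6 in: the block extends into the web. Split into flange-overhang and web parts.
C_f = 0.85 f'_c (b_f − b_w) h_f = 0.85 × 3.5 × (38 − 12.5) × 6 = 455.2 kips.
Remaining web compression depth: a_w = (T − C_f)/(0.85 f'_c b_w) = (877.5 − 455.2)/(0.85 × 3.5 × 12.5) = 11.356 in.
M_n = C_f(d − h_f/2) + (T − C_f)(d − a_w/2) = 455.2 × (26.3 − 3) + 422.3 × (26.3 − 5.678) = 10606.2 + 8708.7 = 19314.9 kip·in.
M_n = 19314.9/12 = 1609.58 kip·ft.

M_n ≈ 1610 kip·ft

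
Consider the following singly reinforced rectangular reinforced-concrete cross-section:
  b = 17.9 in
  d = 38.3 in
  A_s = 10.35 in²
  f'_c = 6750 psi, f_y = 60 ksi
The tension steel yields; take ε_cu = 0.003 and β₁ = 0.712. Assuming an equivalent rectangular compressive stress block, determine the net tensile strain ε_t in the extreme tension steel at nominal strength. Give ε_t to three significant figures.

ε_t ≈ 0.0105

a = A_s f_y/(0.85 f'_c b) = 6.047 in.
β₁ = 0.712, so c = a/β₁ = 6.047/0.712 = 8.493 in.
From the linear strain diagram with ε_cu = 0.003: ε_t = 0.003 (d − c)/c = 0.003 × (38.3 − 8.493)/8.493 = 0.0105.
Since ε_t ≥ 0.005, the section is tension-controlled.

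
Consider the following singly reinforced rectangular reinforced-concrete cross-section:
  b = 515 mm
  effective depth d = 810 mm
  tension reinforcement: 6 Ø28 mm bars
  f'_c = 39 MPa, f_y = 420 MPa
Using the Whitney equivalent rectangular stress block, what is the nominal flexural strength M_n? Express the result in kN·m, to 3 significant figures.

M_n ≈ 1190 kN·m

A_s = 6 × 616 = 3696 mm².
T = A_s f_y = 3696 × 420 = 1552320 N = 1552.32 kN.
From C = T: a = T/(0.85 f'_c b) = 1552320/(0.85 × 39 × 515) = 90.93 mm.
M_n = T(d − a/2) = 1552.32 kN × (810 − 45.465) mm = 1186.80 kN·m.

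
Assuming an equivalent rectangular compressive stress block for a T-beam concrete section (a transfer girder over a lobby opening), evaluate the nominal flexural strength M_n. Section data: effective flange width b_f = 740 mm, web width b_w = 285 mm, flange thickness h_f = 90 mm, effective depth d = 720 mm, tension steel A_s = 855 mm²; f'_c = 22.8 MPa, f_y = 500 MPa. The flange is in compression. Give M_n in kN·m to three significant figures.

M_n ≈ 301 kN·m

Tension: T = A_s f_y = 855 × 500 = 427500 N.
Try a within the flange: a = T/(0.85 f'_c b_f) = 427500/(0.85 × 22.8 × 740) = 29.81 mm.
Since a = 29.81 ≤ h_f = 90 mm, the stress block lies entirely in the flange; analyse as a rectangular beam of width b_f.
M_n = T(d − a/2) = 427500 × (720 − 14.905) = 301.43 × 10⁶ N·mm.
M_n = 301.43 kN·m.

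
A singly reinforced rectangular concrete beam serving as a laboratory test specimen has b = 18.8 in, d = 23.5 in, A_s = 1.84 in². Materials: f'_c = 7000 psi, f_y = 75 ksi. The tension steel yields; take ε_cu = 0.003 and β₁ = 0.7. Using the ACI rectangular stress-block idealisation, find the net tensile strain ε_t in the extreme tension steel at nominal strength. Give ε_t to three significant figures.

a = A_s f_y/(0.85 f'_c b) = 1.234 in.
β₁ = 0.7, so c = a/β₁ = 1.234/0.7 = 1.763 in.
From the linear strain diagram with ε_cu = 0.003: ε_t = 0.003 (d − c)/c = 0.003 × (23.5 − 1.763)/1.763 = 0.0370.
Since ε_t ≥ 0.005, the section is tension-controlled.

ε_t ≈ 0.0370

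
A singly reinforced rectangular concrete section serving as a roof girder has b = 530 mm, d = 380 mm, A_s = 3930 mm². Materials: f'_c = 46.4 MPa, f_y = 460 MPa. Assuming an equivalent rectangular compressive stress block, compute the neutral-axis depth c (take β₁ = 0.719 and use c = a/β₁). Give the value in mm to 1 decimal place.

T = A_s f_y = 3930 × 460 = 1807800 N = 1807.8 kN.
Setting C = 0.85 f'_c a b equal to T: a = 1807800/(0.85 × 46.4 × 530) = 86.484 mm.
With β₁ = 0.719, c = a/β₁ = 86.484/0.719 = 120.3 mm.

c ≈ 120.3 mm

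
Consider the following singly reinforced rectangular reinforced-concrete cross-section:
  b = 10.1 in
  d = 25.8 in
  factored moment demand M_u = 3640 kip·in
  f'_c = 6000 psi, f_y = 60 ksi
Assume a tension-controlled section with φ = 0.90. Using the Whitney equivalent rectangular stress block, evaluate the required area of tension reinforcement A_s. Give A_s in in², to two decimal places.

M_n = M_u/φ = 3640/0.90 = 4044.44 kip·in.
From M_n = 0.85 f'_c a b (d − a/2):
a = d − √(d² − 2M_n/(0.85 f'_c b)) = 25.8 − √(25.8² − 2 × 4044.44/(0.85 × 6 × 10.1)) = 3.248 in.
A_s = 0.85 f'_c a b / f_y = 0.85 × 6 × 3.248 × 10.1 / 60 = 2.788 in².

A_s ≈ 2.79 in²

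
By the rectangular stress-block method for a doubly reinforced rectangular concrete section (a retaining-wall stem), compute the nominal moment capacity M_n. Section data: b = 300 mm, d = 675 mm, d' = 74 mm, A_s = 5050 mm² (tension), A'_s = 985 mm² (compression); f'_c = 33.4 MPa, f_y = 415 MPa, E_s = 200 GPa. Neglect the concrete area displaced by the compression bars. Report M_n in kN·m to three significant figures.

M_n ≈ 1220 kN·m

Assume both tension and compression steel yield.
Net tension couple steel: A_s − A'_s = 4065 mm².
a = (A_s − A'_s) f_y / (0.85 f'_c b) = 1686975/(0.85 × 33.4 × 300) = 198.07 mm.
c = a/β₁ = 198.07/0.811 = 244.23 mm; ε'_s = 0.003(c − d')/c = 0.0021 ≥ f_y/E_s = 0.0021, so compression steel does yield.
M_n = (A_s − A'_s) f_y (d − a/2) + A'_s f_y (d − d') = [1686975 × (675 − 99.035) + 408775 × (675 − 74)] × 10⁻⁶ = 971.64 + 245.67 = 1217.31 kN·m.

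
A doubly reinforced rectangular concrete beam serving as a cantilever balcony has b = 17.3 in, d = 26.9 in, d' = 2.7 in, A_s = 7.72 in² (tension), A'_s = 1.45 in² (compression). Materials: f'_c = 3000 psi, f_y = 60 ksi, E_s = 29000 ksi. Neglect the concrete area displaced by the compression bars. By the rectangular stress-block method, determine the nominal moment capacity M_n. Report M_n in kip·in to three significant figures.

M_n ≈ 10600 kip·in

Assume both steels yield.
a = (A_s − A'_s) f_y/(0.85 f'_c b) = (7.72 − 1.45) × 60/(0.85 × 3 × 17.3) = 8.528 in.
c = a/β₁ = 8.528/0.85 = 10.033 in; ε'_s = 0.003(c − d')/c = 0.0022 ≥ ε_y = 0.0021, so the compression steel yields.
M_n = (A_s − A'_s) f_y (d − a/2) + A'_s f_y (d − d') = 376.2 × (26.9 − 4.264) + 87 × (26.9 − 2.7) = 8515.7 + 2105.4 = 10621.1 kip·in.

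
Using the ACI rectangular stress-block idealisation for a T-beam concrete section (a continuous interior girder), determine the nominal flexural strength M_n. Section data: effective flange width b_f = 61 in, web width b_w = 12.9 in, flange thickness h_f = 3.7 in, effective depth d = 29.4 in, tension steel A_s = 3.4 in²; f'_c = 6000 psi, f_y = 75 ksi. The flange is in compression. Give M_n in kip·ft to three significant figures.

Tension: T = A_s f_y = 3.4 × 75 = 255 kips.
Try a within the flange: a = T/(0.85 f'_c b_f) = 255/(0.85 × 6 × 61) = 0.820 in.
Since a = 0.820 ≤ h_f = 3.7 in, the stress block lies entirely in the flange; analyse as a rectangular beam of width b_f.
M_n = T(d − a/2) = 255 × (29.4 − 0.41) = 7392.5 kip·in.
M_n = 7392.5/12 = 616.04 kip·ft.

M_n ≈ 616 kip·ft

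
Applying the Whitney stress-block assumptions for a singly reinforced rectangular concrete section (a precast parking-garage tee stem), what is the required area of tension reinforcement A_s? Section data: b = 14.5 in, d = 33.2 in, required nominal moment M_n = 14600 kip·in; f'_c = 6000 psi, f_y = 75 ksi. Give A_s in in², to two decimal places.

A_s ≈ 6.51 in²

From M_n = 0.85 f'_c a b (d − a/2):
a = d − √(d² − 2M_n/(0.85 f'_c b)) = 33.2 − √(33.2² − 2 × 14600/(0.85 × 6 × 14.5)) = 6.603 in.
A_s = 0.85 f'_c a b / f_y = 0.85 × 6 × 6.603 × 14.5 / 75 = 6.511 in².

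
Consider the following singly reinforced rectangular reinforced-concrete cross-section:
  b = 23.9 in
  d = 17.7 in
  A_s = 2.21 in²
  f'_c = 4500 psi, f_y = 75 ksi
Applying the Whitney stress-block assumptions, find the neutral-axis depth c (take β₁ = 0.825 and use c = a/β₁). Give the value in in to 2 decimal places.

c ≈ 2.20 in

T = A_s f_y = 2.21 × 75 = 165.75 kips.
a = T/(0.85 f'_c b) = 165.75/(0.85 × 4.5 × 23.9) = 1.8131 in.
With β₁ = 0.825, c = a/β₁ = 1.8131/0.825 = 2.20 in.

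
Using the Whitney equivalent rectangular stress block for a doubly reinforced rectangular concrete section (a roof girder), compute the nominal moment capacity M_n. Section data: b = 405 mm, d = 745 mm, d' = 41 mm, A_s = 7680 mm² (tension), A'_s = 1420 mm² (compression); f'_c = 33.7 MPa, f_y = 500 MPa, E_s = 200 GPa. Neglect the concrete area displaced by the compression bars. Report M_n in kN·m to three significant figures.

M_n ≈ 2410 kN·m

Assume both tension and compression steel yield.
Net tension couple steel: A_s − A'_s = 6260 mm².
a = (A_s − A'_s) f_y / (0.85 f'_c b) = 3130000/(0.85 × 33.7 × 405) = 269.80 mm.
c = a/β₁ = 269.80/0.809 = 333.50 mm; ε'_s = 0.003(c − d')/c = 0.0026 ≥ f_y/E_s = 0.0025, so compression steel does yield.
M_n = (A_s − A'_s) f_y (d − a/2) + A'_s f_y (d − d') = [3130000 × (745 − 134.9) + 710000 × (745 − 41)] × 10⁻⁶ = 1909.61 + 499.84 = 2409.45 kN·m.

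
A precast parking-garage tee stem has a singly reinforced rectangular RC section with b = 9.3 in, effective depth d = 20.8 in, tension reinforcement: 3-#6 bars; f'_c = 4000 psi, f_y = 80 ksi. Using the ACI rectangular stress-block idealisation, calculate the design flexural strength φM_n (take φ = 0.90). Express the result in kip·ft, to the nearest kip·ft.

φM_n ≈ 152 kip·ft

A_s = 3 × 0.44 = 1.32 in².
T = A_s f_y = 1.32 × 80 = 105.6 kips.
a = T/(0.85 f'_c b) = 105.6/(0.85 × 4 × 9.3) = 3.340 in.
M_n = T(d − a/2) = 105.6 × (20.8 − 1.67) = 2020.1 kip·in = 2020.1/12 = 168.34 kip·ft.
φM_n = 0.90 × 168.34 = 151.51 kip·ft.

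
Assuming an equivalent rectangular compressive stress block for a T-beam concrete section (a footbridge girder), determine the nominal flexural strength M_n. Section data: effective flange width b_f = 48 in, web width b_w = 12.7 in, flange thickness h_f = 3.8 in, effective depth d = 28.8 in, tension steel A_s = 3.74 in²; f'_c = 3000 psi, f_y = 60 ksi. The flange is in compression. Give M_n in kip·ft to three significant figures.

Tension: T = A_s f_y = 3.74 × 60 = 224.4 kips.
Try a within the flange: a = T/(0.85 f'_c b_f) = 224.4/(0.85 × 3 × 48) = 1.833 in.
Since a = 1.833 ≤ h_f = 3.8 in, the stress block lies entirely in the flange; analyse as a rectangular beam of width b_f.
M_n = T(d − a/2) = 224.4 × (28.8 − 0.9165) = 6257.1 kip·in.
M_n = 6257.1/12 = 521.43 kip·ft.

M_n ≈ 521 kip·ft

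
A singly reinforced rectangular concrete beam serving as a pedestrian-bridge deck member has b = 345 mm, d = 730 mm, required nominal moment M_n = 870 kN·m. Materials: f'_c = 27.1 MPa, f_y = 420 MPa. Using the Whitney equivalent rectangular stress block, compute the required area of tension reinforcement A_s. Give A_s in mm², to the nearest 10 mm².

With M_n = 0.85 f'_c a b (d − a/2), solve the quadratic for a:
a = d − √(d² − 2M_n/(0.85 f'_c b)) = 730 − √(730² − 2 × 870×10⁶/(0.85 × 27.1 × 345)) = 169.69 mm.
A_s = 0.85 f'_c a b / f_y = 0.85 × 27.1 × 169.69 × 345 / 420 = 3210.8 mm².

A_s ≈ 3210 mm²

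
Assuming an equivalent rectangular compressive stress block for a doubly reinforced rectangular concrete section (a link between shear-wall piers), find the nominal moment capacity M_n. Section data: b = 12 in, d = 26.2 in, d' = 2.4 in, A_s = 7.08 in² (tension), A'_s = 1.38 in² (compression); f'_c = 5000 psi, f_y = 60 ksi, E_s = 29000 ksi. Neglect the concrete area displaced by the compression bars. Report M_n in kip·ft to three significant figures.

M_n ≈ 815 kip·ft

Assume both steels yield.
a = (A_s − A'_s) f_y/(0.85 f'_c b) = (7.08 − 1.38) × 60/(0.85 × 5 × 12) = 6.706 in.
c = a/β₁ = 6.706/0.8 = 8.383 in; ε'_s = 0.003(c − d')/c = 0.0021 ≥ ε_y = 0.0021, so the compression steel yields.
M_n = (A_s − A'_s) f_y (d − a/2) + A'_s f_y (d − d') = 342 × (26.2 − 3.353) + 82.8 × (26.2 − 2.4) = 7813.7 + 1970.6 = 9784.3 kip·in = 9784.3/12 = 815.36 kip·ft.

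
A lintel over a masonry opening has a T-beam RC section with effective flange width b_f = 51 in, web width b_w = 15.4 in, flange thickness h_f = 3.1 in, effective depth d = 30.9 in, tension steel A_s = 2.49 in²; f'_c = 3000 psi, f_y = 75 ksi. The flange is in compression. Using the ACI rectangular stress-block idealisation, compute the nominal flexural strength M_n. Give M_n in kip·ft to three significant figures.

Tension: T = A_s f_y = 2.49 × 75 = 186.75 kips.
Try a within the flange: a = T/(0.85 f'_c b_f) = 186.75/(0.85 × 3 × 51) = 1.436 in.
Since a = 1.436 ≤ h_f = 3.1 in, the stress block lies entirely in the flange; analyse as a rectangular beam of width b_f.
M_n = T(d − a/2) = 186.75 × (30.9 − 0.718) = 5636.5 kip·in.
M_n = 5636.5/12 = 469.71 kip·ft.

M_n ≈ 470 kip·ft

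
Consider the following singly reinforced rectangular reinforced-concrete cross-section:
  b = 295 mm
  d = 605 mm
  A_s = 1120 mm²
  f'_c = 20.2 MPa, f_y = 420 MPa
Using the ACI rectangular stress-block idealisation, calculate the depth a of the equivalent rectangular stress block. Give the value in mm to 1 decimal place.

T = A_s f_y = 1120 × 420 = 470400 N = 470.4 kN.
Setting C = 0.85 f'_c a b equal to T: a = 470400/(0.85 × 20.2 × 295) = 92.9 mm.

a ≈ 92.9 mm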